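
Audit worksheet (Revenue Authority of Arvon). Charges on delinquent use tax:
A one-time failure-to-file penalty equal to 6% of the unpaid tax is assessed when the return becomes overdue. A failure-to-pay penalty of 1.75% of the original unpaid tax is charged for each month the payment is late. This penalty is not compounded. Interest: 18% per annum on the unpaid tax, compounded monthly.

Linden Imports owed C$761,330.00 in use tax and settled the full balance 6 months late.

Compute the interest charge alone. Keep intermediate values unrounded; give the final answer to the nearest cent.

Interest (18%/yr ÷ 12 = 1.5%/month): C$761,330.00 × ((1 + 0.015)^6 − 1) = C$71,141.1601…

C$71,141.16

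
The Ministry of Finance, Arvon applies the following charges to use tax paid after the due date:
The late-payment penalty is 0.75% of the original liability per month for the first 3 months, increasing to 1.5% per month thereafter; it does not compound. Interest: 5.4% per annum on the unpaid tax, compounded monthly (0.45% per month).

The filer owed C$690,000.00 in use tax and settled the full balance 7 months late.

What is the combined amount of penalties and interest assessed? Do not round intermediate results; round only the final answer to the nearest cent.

C$78,955.63

Penalty, months 1–3: 3 × 0.75% × C$690,000.00 = C$15,525.00
Penalty, months 4–7: 4 × 1.5% × C$690,000.00 = C$41,400.00
Interest: C$690,000.00 × ((1 + 0.0045)^7 − 1) = C$690,000.00 × 0.0319285… = C$22,030.6331…
Penalties + interest = C$56,925.0000 + C$22,030.6331… = C$78,955.63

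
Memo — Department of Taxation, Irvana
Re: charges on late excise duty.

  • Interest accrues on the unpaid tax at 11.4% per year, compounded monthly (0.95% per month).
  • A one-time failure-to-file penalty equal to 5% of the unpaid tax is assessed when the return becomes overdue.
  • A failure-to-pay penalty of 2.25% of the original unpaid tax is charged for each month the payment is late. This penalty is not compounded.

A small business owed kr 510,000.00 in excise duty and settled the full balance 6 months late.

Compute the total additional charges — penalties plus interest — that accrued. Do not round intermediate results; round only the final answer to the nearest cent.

kr 124,119.22

Failure-to-file penalty: 5% × kr 510,000.00 = kr 25,500.00
Failure-to-pay penalty: 6 × 2.25% × kr 510,000.00 = kr 68,850.00
Interest: kr 510,000.00 × ((1 + 0.0095)^6 − 1) = kr 510,000.00 × 0.0583710… = kr 29,769.2203…
Penalties + interest = kr 94,350.0000 + kr 29,769.2203… = kr 124,119.22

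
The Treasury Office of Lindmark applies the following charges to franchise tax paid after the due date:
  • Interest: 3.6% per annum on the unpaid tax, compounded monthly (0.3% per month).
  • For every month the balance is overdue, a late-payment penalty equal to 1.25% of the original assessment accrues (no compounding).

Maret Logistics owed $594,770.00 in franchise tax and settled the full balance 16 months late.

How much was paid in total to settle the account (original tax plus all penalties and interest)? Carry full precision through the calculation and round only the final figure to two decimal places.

Late-payment penalty: 16 × 1.25% × $594,770.00 = $118,954.00
Interest: $594,770.00 × ((1 + 0.003)^16 − 1) = $594,770.00 × 0.0490953… = $29,200.3928…
Total = $594,770.00 + $118,954.0000 + $29,200.3928… = $742,924.39

$742,924.39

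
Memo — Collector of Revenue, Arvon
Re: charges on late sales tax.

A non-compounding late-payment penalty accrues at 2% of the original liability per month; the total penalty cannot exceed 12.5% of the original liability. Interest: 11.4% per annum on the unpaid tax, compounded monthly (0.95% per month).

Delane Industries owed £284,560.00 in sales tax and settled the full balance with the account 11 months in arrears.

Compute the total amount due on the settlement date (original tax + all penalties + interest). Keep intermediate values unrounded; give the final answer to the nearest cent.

Penalty (uncapped): 11 × 2% × £284,560.00 = £62,603.20; cap = 12.5% × £284,560.00 = £35,570.00 → penalty = £35,570.00
Interest: £284,560.00 × ((1 + 0.0095)^11 − 1) = £284,560.00 × 0.1096079… = £31,190.0356…
Total = £284,560.00 + £35,570.0000 + £31,190.0356… = £351,320.04

£351,320.04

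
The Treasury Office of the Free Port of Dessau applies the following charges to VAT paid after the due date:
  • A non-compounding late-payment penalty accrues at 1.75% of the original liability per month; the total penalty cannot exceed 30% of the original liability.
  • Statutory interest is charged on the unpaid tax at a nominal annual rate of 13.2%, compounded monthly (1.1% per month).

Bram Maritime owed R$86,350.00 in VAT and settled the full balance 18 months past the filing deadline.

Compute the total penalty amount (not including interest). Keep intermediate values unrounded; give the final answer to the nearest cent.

R$25,905.00

Penalty (uncapped): 18 × 1.75% × R$86,350.00 = R$27,200.25; cap = 30% × R$86,350.00 = R$25,905.00 → penalty = R$25,905.00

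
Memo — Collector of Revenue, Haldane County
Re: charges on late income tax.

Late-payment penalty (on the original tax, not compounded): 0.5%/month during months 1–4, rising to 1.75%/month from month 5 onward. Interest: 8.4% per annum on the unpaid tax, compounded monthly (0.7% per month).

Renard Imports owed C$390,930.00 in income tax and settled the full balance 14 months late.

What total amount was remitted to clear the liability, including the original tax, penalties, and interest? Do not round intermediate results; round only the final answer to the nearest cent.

C$507,265.41

Penalty, months 1–4: 4 × 0.5% × C$390,930.00 = C$7,818.60
Penalty, months 5–14: 10 × 1.75% × C$390,930.00 = C$68,412.75
Interest: C$390,930.00 × ((1 + 0.007)^14 − 1) = C$390,930.00 × 0.1025863… = C$40,104.0581…
Total = C$390,930.00 + C$76,231.3500 + C$40,104.0581… = C$507,265.41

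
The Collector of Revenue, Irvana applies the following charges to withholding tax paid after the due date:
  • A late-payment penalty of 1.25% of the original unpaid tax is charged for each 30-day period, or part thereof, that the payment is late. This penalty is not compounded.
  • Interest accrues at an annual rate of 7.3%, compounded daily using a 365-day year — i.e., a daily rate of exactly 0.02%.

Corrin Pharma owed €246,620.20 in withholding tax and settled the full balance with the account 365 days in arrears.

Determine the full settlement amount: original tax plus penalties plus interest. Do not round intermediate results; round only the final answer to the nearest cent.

€305,370.73

Penalty periods: ⌈365/30⌉ = 13; penalty = 13 × 1.25% × €246,620.20 = €40,075.78…
Interest: €246,620.20 × ((1 + 0.0002)^365 − 1) = €246,620.20 × 0.07572269… = €18,674.7438…
Total = €246,620.20 + €40,075.7825 + €18,674.7438… = €305,370.73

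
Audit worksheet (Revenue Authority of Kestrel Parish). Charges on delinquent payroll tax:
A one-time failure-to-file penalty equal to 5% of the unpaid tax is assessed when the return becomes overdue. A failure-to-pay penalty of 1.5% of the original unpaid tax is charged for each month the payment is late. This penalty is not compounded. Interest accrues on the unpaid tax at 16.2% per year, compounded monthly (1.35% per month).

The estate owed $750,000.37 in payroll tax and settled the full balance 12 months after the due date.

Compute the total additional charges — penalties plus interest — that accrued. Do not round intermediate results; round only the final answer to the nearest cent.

$303,440.09

Failure-to-file penalty: 5% × $750,000.37 = $37,500.02…
Failure-to-pay penalty = 1.5% × $750,000.37 × 12 mo = $135,000.07…
Interest: $750,000.37 × ((1 + 0.0135)^12 − 1) = $750,000.37 × 0.1745866… = $130,940.0032…
Penalties + interest = $172,500.0851 + $130,940.0032… = $303,440.09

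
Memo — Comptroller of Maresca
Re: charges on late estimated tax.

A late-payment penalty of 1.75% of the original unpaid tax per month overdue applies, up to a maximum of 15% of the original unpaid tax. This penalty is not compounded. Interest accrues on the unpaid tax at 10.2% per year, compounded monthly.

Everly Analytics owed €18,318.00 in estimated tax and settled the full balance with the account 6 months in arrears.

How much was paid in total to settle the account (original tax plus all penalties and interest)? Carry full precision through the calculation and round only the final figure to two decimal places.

Penalty: 6 × 1.75% × €18,318.00 = €1,923.39 (below the 15% cap of €2,747.70)
Interest (10.2%/yr ÷ 12 = 0.85%/month): €18,318.00 × ((1 + 0.0085)^6 − 1) = €954.2966…
Total = €18,318.00 + €1,923.3900 + €954.2966… = €21,195.69

€21,195.69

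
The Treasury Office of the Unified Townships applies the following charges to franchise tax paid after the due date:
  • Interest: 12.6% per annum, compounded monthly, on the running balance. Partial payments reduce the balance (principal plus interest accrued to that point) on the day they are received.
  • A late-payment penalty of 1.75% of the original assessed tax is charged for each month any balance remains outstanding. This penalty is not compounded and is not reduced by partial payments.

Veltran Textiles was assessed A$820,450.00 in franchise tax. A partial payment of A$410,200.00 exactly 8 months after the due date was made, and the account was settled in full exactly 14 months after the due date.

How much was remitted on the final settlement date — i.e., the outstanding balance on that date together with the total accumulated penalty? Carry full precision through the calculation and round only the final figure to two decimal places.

A$713,923.14

Monthly rate = 12.6% ÷ 12 = 1.05%
Balance at month 8: A$820,450.0000 × (1 + 0.0105)^8 = A$891,954.4204…
After A$410,200.00 payment: A$891,954.4204… − A$410,200.00 = A$481,754.4204…
Balance at month 14: A$481,754.4204… × (1 + 0.0105)^6 = A$512,912.8923…
Penalty: 14 × 1.75% × A$820,450.00 = A$201,010.25
Final settlement = outstanding balance + penalty = A$512,912.8923… + A$201,010.25 = A$713,923.14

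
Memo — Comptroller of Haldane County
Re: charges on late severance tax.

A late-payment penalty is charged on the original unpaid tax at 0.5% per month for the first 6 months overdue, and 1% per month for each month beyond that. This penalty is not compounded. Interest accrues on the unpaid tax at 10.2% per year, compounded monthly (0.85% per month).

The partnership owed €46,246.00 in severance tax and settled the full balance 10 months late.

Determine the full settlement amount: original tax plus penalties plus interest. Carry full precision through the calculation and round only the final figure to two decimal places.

€53,567.95

Penalty, months 1–6: 6 × 0.5% × €46,246.00 = €1,387.38
Penalty, months 7–10: 4 × 1% × €46,246.00 = €1,849.84
Interest: €46,246.00 × ((1 + 0.0085)^10 − 1) = €46,246.00 × 0.0883261… = €4,084.7266…
Total = €46,246.00 + €3,237.2200 + €4,084.7266… = €53,567.95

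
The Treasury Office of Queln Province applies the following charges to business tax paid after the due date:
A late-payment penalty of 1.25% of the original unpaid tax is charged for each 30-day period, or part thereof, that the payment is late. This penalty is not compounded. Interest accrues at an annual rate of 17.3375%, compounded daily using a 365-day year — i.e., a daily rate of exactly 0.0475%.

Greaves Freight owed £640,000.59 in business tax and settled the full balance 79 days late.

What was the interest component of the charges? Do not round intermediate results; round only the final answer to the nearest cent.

£24,466.39

Interest: £640,000.59 × ((1 + 0.000475)^79 − 1) = £640,000.59 × 0.03822870… = £24,466.3923…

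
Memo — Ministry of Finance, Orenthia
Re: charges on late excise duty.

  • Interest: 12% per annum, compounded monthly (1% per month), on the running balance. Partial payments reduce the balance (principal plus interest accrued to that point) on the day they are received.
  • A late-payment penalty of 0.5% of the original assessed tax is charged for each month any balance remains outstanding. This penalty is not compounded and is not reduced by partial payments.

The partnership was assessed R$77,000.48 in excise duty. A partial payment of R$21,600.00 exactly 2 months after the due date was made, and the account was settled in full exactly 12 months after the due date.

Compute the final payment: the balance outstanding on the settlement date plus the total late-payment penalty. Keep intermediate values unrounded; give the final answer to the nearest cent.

R$67,526.26

Balance at month 2: R$77,000.4800 × (1 + 0.01)^2 = R$78,548.1896…
After R$21,600.00 payment: R$78,548.1896… − R$21,600.00 = R$56,948.1896…
Balance at month 12: R$56,948.1896… × (1 + 0.01)^10 = R$62,906.2303…
Penalty: 12 × 0.5% × R$77,000.48 = R$4,620.03…
Final settlement = outstanding balance + penalty = R$62,906.2303… + R$4,620.03… = R$67,526.26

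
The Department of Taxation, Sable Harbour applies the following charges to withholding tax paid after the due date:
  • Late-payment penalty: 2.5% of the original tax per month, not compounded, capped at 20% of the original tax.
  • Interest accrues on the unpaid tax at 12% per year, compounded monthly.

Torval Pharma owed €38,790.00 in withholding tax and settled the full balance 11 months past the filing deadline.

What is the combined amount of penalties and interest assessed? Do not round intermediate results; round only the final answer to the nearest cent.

€12,244.78

Penalty (uncapped): 11 × 2.5% × €38,790.00 = €10,667.25; cap = 20% × €38,790.00 = €7,758.00 → penalty = €7,758.00
Interest (12%/yr ÷ 12 = 1%/month): €38,790.00 × ((1 + 0.01)^11 − 1) = €4,486.7752…
Penalties + interest = €7,758.0000 + €4,486.7752… = €12,244.78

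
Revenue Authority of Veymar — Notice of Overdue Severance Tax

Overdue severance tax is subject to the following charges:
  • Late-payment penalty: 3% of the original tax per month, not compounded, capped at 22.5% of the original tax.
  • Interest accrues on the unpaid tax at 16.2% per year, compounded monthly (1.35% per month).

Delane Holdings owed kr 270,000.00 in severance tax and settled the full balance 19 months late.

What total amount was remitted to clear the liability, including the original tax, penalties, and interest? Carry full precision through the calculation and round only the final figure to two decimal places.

kr 409,099.40

Penalty (uncapped): 19 × 3% × kr 270,000.00 = kr 153,900.00; cap = 22.5% × kr 270,000.00 = kr 60,750.00 → penalty = kr 60,750.00
Interest: kr 270,000.00 × ((1 + 0.0135)^19 − 1) = kr 270,000.00 × 0.2901830… = kr 78,349.4039…
Total = kr 270,000.00 + kr 60,750.0000 + kr 78,349.4039… = kr 409,099.40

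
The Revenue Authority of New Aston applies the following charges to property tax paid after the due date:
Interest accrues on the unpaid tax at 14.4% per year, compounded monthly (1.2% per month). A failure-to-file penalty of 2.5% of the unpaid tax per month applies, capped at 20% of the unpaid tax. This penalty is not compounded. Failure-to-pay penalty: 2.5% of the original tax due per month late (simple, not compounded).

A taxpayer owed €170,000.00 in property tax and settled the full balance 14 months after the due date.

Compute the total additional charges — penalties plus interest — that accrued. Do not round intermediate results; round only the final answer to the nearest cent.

€124,398.22

Failure-to-file: 14 × 2.5% × €170,000.00 = €59,500.00, capped at 20% × €170,000.00 = €34,000.00
Failure-to-pay penalty: 14 × 2.5% × €170,000.00 = €59,500.00
Interest: €170,000.00 × ((1 + 0.012)^14 − 1) = €170,000.00 × 0.1817543… = €30,898.2235…
Penalties + interest = €93,500.0000 + €30,898.2235… = €124,398.22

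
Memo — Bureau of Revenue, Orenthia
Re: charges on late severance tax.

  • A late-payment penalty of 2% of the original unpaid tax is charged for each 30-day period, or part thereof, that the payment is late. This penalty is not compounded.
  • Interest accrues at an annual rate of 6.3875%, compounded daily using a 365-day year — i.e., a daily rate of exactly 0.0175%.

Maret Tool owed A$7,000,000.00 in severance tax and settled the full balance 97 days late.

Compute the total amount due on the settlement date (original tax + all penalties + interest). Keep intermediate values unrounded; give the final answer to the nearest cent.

A$7,679,828.68

Penalty periods: ⌈97/30⌉ = 4; penalty = 4 × 2% × A$7,000,000.00 = A$560,000.00
Interest: A$7,000,000.00 × ((1 + 0.000175)^97 − 1) = A$7,000,000.00 × 0.01711838… = A$119,828.6841…
Total = A$7,000,000.00 + A$560,000.0000 + A$119,828.6841… = A$7,679,828.68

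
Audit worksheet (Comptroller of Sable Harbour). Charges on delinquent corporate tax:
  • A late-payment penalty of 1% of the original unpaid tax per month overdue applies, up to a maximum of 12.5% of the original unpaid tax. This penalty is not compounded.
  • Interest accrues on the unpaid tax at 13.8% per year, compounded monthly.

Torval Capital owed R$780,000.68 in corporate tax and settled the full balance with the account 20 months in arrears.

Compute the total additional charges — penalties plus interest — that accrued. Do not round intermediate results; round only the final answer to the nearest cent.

Penalty (uncapped): 20 × 1% × R$780,000.68 = R$156,000.14…; cap = 12.5% × R$780,000.68 = R$97,500.09… → penalty = R$97,500.09…
Interest (13.8%/yr ÷ 12 = 1.15%/month): R$780,000.68 × ((1 + 0.0115)^20 − 1) = R$200,420.5874…
Penalties + interest = R$97,500.0850 + R$200,420.5874… = R$297,920.67

R$297,920.67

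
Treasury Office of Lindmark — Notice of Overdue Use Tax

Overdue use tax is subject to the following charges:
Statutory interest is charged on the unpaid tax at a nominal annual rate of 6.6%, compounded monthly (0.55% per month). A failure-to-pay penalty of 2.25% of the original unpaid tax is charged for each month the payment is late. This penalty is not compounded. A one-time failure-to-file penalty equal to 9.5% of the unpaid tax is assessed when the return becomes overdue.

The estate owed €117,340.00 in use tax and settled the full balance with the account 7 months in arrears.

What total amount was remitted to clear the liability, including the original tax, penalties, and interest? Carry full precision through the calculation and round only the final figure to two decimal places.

€151,561.17

Failure-to-file penalty: 9.5% × €117,340.00 = €11,147.30
Failure-to-pay penalty: 7 × 2.25% × €117,340.00 = €18,481.05
Interest: €117,340.00 × ((1 + 0.0055)^7 − 1) = €117,340.00 × 0.0391411… = €4,592.8173…
Total = €117,340.00 + €29,628.3500 + €4,592.8173… = €151,561.17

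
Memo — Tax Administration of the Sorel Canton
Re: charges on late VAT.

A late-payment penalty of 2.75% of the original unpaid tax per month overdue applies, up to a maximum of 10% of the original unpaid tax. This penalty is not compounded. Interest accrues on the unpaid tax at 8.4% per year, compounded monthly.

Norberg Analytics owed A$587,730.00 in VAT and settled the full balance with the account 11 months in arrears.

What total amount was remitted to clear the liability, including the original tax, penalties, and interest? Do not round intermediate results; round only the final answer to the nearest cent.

A$693,375.88

Penalty (uncapped): 11 × 2.75% × A$587,730.00 = A$177,788.33…; cap = 10% × A$587,730.00 = A$58,773.00 → penalty = A$58,773.00
Interest (8.4%/yr ÷ 12 = 0.7%/month): A$587,730.00 × ((1 + 0.007)^11 − 1) = A$46,872.8752…
Total = A$587,730.00 + A$58,773.0000 + A$46,872.8752… = A$693,375.88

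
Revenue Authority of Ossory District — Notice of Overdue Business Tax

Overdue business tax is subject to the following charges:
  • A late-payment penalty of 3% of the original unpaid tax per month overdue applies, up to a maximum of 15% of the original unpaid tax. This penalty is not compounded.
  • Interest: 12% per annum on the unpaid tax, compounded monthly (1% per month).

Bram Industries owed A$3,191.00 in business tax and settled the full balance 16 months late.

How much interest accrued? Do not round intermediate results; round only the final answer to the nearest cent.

A$550.70

Interest: A$3,191.00 × ((1 + 0.01)^16 − 1) = A$3,191.00 × 0.1725786… = A$550.6985…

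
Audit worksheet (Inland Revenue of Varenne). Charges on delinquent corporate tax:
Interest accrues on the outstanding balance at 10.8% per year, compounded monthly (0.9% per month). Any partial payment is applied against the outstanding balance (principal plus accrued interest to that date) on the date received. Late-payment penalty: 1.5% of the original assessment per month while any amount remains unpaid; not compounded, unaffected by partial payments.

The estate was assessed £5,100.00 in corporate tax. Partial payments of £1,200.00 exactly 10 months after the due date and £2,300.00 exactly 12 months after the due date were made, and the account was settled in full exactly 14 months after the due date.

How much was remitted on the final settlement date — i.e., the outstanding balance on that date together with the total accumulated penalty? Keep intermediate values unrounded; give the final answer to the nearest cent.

Balance at month 10: £5,100.0000 × (1 + 0.009)^10 = £5,578.0428…
After £1,200.00 payment: £5,578.0428… − £1,200.00 = £4,378.0428…
Balance at month 12: £4,378.0428… × (1 + 0.009)^2 = £4,457.2021…
After £2,300.00 payment: £4,457.2021… − £2,300.00 = £2,157.2021…
Balance at month 14: £2,157.2021… × (1 + 0.009)^2 = £2,196.2065…
Penalty: 14 × 1.5% × £5,100.00 = £1,071.00
Final settlement = outstanding balance + penalty = £2,196.2065… + £1,071.00 = £3,267.21

£3,267.21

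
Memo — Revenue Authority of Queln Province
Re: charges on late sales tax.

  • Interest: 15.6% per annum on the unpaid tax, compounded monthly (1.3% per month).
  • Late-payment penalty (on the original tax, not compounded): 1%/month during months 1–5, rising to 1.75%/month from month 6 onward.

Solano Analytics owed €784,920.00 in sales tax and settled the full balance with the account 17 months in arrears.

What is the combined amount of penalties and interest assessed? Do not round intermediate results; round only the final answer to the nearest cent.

Penalty, months 1–5: 5 × 1% × €784,920.00 = €39,246.00
Penalty, months 6–17: 12 × 1.75% × €784,920.00 = €164,833.20
Interest: €784,920.00 × ((1 + 0.013)^17 − 1) = €784,920.00 × 0.2455483… = €192,735.7667…
Penalties + interest = €204,079.2000 + €192,735.7667… = €396,814.97

€396,814.97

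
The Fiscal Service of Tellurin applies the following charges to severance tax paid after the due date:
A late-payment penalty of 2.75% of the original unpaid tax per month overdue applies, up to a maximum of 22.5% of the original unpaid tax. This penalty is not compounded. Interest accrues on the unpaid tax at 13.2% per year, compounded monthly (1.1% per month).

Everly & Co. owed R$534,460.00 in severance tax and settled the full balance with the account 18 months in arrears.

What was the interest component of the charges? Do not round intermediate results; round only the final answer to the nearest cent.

Interest: R$534,460.00 × ((1 + 0.011)^18 − 1) = R$534,460.00 × 0.2176453… = R$116,322.7128…

R$116,322.71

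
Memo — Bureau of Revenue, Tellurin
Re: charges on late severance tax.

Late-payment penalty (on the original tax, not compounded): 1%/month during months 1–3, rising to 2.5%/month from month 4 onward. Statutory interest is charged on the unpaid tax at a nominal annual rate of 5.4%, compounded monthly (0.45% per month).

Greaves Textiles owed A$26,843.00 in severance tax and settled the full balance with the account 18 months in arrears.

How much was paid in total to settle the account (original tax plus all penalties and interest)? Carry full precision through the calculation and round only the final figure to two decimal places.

A$39,973.89

Penalty, months 1–3: 3 × 1% × A$26,843.00 = A$805.29
Penalty, months 4–18: 15 × 2.5% × A$26,843.00 = A$10,066.13…
Interest: A$26,843.00 × ((1 + 0.0045)^18 − 1) = A$26,843.00 × 0.0841739… = A$2,259.4794…
Total = A$26,843.00 + A$10,871.4150 + A$2,259.4794… = A$39,973.89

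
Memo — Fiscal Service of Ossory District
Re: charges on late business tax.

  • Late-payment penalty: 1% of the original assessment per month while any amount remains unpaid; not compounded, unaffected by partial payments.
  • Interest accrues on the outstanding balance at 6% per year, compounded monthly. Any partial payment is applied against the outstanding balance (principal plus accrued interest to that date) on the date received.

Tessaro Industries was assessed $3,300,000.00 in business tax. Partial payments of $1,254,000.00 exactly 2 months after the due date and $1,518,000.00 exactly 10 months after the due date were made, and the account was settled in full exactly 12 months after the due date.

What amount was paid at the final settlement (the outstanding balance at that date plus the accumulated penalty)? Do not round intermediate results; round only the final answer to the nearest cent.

$1,048,189.10

Monthly rate = 6% ÷ 12 = 0.5%
Balance at month 2: $3,300,000.0000 × (1 + 0.005)^2 = $3,333,082.5000
After $1,254,000.00 payment: $3,333,082.5000 − $1,254,000.00 = $2,079,082.5000
Balance at month 10: $2,079,082.5000 × (1 + 0.005)^8 = $2,163,715.8027…
After $1,518,000.00 payment: $2,163,715.8027… − $1,518,000.00 = $645,715.8027…
Balance at month 12: $645,715.8027… × (1 + 0.005)^2 = $652,189.1036…
Penalty: 12 × 1% × $3,300,000.00 = $396,000.00
Final settlement = outstanding balance + penalty = $652,189.1036… + $396,000.00 = $1,048,189.10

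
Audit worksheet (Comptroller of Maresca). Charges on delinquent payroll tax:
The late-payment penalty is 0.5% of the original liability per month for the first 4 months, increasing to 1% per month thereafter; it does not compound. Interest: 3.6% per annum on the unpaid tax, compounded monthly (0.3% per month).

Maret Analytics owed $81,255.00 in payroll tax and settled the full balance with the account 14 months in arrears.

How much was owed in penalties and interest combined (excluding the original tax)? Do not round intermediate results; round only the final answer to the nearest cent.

$13,230.66

Penalty, months 1–4: 4 × 0.5% × $81,255.00 = $1,625.10
Penalty, months 5–14: 10 × 1% × $81,255.00 = $8,125.50
Interest: $81,255.00 × ((1 + 0.003)^14 − 1) = $81,255.00 × 0.0428289… = $3,480.0630…
Penalties + interest = $9,750.6000 + $3,480.0630… = $13,230.66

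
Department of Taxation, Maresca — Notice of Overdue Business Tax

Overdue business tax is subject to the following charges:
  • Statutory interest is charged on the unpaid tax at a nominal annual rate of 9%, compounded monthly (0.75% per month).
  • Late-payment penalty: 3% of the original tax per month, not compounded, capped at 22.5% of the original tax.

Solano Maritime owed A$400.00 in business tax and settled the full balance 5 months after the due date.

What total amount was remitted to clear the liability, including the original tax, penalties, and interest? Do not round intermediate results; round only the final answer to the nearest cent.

Penalty: 5 × 3% × A$400.00 = A$60.00 (below the 22.5% cap of A$90.00)
Interest: A$400.00 × ((1 + 0.0075)^5 − 1) = A$400.00 × 0.0380667… = A$15.2267…
Total = A$400.00 + A$60.0000 + A$15.2267… = A$475.23

A$475.23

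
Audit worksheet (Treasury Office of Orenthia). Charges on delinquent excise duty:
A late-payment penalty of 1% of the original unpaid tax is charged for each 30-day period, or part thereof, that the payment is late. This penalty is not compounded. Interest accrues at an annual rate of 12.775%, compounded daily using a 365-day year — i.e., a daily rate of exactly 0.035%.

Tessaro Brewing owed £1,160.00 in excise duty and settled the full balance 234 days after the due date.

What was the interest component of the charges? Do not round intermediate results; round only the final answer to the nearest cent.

£98.98

Interest: £1,160.00 × ((1 + 0.00035)^234 − 1) = £1,160.00 × 0.08533172… = £98.9848…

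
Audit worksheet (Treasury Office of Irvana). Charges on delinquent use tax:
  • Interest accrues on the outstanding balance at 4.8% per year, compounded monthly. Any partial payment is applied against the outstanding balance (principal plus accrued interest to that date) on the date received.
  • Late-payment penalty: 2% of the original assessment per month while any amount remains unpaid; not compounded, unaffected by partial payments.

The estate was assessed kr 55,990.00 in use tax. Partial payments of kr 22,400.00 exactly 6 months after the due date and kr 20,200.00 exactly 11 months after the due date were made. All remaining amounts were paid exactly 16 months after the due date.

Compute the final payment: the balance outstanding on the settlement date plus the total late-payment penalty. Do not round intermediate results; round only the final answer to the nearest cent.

Monthly rate = 4.8% ÷ 12 = 0.4%
Balance at month 6: kr 55,990.0000 × (1 + 0.004)^6 = kr 57,347.2695…
After kr 22,400.00 payment: kr 57,347.2695… − kr 22,400.00 = kr 34,947.2695…
Balance at month 11: kr 34,947.2695… × (1 + 0.004)^5 = kr 35,651.8288…
After kr 20,200.00 payment: kr 35,651.8288… − kr 20,200.00 = kr 15,451.8288…
Balance at month 16: kr 15,451.8288… × (1 + 0.004)^5 = kr 15,763.3476…
Penalty: 16 × 2% × kr 55,990.00 = kr 17,916.80
Final settlement = outstanding balance + penalty = kr 15,763.3476… + kr 17,916.80 = kr 33,680.15

kr 33,680.15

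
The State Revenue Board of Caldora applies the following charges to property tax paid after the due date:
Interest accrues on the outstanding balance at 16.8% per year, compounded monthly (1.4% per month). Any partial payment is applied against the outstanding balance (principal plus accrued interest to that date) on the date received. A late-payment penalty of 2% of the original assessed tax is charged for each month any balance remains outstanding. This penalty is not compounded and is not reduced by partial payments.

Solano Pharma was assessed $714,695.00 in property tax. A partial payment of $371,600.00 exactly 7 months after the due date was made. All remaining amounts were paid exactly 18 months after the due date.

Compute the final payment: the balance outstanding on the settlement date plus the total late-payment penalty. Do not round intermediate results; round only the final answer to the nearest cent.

$742,203.00

Balance at month 7: $714,695.0000 × (1 + 0.014)^7 = $787,746.4030…
After $371,600.00 payment: $787,746.4030… − $371,600.00 = $416,146.4030…
Balance at month 18: $416,146.4030… × (1 + 0.014)^11 = $484,912.8022…
Penalty: 18 × 2% × $714,695.00 = $257,290.20
Final settlement = outstanding balance + penalty = $484,912.8022… + $257,290.20 = $742,203.00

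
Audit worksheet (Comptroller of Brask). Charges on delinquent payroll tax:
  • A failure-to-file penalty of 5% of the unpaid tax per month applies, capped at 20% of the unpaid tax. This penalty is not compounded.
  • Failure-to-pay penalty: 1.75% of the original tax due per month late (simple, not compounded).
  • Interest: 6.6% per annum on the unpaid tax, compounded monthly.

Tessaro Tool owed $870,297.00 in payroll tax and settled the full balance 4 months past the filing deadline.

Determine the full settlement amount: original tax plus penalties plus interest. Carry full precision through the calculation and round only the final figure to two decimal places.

$1,124,582.26

Failure-to-file: 4 × 5% × $870,297.00 = $174,059.40, capped at 20% × $870,297.00 = $174,059.40
Failure-to-pay penalty = 1.75% × $870,297.00 × 4 mo = $60,920.79
Interest (6.6%/yr ÷ 12 = 0.55%/month): $870,297.00 × ((1 + 0.0055)^4 − 1) = $19,305.0729…
Total = $870,297.00 + $234,980.1900 + $19,305.0729… = $1,124,582.26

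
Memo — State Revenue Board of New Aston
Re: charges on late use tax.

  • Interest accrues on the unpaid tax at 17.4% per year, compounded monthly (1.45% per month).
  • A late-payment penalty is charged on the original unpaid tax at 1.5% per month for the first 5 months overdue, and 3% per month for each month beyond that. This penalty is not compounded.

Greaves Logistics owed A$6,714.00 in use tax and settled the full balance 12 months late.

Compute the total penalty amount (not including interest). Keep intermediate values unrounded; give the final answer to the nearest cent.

Penalty, months 1–5: 5 × 1.5% × A$6,714.00 = A$503.55
Penalty, months 6–12: 7 × 3% × A$6,714.00 = A$1,409.94
Total penalty = A$503.55 + A$1,409.94 = A$1,913.49

A$1,913.49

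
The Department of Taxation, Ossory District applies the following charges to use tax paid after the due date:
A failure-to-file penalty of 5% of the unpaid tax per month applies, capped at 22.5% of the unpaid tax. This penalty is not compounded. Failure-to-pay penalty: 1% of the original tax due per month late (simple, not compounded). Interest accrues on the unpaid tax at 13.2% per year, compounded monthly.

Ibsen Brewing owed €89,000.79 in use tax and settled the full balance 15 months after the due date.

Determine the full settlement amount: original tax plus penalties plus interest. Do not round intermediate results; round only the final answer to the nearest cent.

€138,247.69

Failure-to-file: 15 × 5% × €89,000.79 = €66,750.59…, capped at 22.5% × €89,000.79 = €20,025.18…
Failure-to-pay penalty: 15 × 1% × €89,000.79 = €13,350.12…
Interest (13.2%/yr ÷ 12 = 1.1%/month): €89,000.79 × ((1 + 0.011)^15 − 1) = €15,871.6072…
Total = €89,000.79 + €33,375.2963… + €15,871.6072… = €138,247.69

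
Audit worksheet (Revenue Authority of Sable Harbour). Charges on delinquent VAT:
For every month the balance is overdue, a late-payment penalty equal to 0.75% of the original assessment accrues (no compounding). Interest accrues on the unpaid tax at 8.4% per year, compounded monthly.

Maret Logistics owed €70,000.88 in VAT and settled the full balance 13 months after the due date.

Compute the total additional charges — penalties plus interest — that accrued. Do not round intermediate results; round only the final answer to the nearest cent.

€13,469.70

Late-payment penalty: 13 × 0.75% × €70,000.88 = €6,825.09…
Interest (8.4%/yr ÷ 12 = 0.7%/month): €70,000.88 × ((1 + 0.007)^13 − 1) = €6,644.6121…
Penalties + interest = €6,825.0858 + €6,644.6121… = €13,469.70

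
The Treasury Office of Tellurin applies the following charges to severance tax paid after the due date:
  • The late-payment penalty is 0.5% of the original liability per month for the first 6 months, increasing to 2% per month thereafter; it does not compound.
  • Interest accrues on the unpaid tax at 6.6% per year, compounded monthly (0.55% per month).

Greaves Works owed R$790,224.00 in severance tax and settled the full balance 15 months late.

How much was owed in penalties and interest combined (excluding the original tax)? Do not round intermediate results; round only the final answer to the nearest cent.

Penalty, months 1–6: 6 × 0.5% × R$790,224.00 = R$23,706.72
Penalty, months 7–15: 9 × 2% × R$790,224.00 = R$142,240.32
Interest: R$790,224.00 × ((1 + 0.0055)^15 − 1) = R$790,224.00 × 0.0857532… = R$67,764.2485…
Penalties + interest = R$165,947.0400 + R$67,764.2485… = R$233,711.29

R$233,711.29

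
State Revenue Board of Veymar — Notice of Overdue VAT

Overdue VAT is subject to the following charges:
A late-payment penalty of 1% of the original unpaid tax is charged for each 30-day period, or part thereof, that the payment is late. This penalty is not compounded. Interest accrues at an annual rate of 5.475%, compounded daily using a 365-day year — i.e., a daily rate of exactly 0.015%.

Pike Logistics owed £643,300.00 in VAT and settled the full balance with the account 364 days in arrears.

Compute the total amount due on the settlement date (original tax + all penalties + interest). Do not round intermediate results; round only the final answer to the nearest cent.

£763,026.98

Penalty periods: ⌈364/30⌉ = 13; penalty = 13 × 1% × £643,300.00 = £83,629.00
Interest: £643,300.00 × ((1 + 0.00015)^364 − 1) = £643,300.00 × 0.05611376… = £36,097.9809…
Total = £643,300.00 + £83,629.0000 + £36,097.9809… = £763,026.98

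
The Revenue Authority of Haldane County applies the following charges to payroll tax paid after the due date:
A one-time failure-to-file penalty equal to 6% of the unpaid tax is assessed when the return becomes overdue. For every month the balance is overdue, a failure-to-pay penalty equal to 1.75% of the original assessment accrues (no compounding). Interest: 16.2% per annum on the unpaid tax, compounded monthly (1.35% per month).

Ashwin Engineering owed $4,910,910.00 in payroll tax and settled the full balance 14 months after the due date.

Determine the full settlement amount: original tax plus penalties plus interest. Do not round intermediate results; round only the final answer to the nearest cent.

Failure-to-file penalty: 6% × $4,910,910.00 = $294,654.60
Failure-to-pay penalty = 1.75% × $4,910,910.00 × 14 mo = $1,203,172.95
Interest: $4,910,910.00 × ((1 + 0.0135)^14 − 1) = $4,910,910.00 × 0.2065145… = $1,014,174.0787…
Total = $4,910,910.00 + $1,497,827.5500 + $1,014,174.0787… = $7,422,911.63

$7,422,911.63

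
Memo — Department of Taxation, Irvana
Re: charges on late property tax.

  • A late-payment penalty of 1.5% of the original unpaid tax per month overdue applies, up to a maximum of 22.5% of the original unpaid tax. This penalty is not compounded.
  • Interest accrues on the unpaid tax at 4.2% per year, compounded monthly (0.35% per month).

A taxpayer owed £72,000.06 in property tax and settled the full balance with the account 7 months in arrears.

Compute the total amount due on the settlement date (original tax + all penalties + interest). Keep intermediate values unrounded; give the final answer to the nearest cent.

£81,342.70

Penalty: 7 × 1.5% × £72,000.06 = £7,560.01… (below the 22.5% cap of £16,200.01…)
Interest: £72,000.06 × ((1 + 0.0035)^7 − 1) = £72,000.06 × 0.0247588… = £1,782.6319…
Total = £72,000.06 + £7,560.0063 + £1,782.6319… = £81,342.70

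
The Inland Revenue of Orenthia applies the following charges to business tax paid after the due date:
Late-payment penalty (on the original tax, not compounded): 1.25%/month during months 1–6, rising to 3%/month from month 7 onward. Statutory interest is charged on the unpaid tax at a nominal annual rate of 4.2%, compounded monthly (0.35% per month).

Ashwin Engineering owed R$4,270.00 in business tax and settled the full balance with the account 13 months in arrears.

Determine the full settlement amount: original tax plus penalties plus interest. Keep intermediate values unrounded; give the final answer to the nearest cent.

Penalty, months 1–6: 6 × 1.25% × R$4,270.00 = R$320.25
Penalty, months 7–13: 7 × 3% × R$4,270.00 = R$896.70
Interest: R$4,270.00 × ((1 + 0.0035)^13 − 1) = R$4,270.00 × 0.0464679… = R$198.4178…
Total = R$4,270.00 + R$1,216.9500 + R$198.4178… = R$5,685.37

R$5,685.37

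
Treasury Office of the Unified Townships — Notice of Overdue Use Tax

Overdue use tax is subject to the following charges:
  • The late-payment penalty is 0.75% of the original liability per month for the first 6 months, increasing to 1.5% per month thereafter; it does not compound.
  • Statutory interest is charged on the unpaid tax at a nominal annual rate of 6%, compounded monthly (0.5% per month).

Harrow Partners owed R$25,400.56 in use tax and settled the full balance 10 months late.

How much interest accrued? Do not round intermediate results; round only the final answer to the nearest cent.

R$1,298.99

Interest: R$25,400.56 × ((1 + 0.005)^10 − 1) = R$25,400.56 × 0.0511401… = R$1,298.9880…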